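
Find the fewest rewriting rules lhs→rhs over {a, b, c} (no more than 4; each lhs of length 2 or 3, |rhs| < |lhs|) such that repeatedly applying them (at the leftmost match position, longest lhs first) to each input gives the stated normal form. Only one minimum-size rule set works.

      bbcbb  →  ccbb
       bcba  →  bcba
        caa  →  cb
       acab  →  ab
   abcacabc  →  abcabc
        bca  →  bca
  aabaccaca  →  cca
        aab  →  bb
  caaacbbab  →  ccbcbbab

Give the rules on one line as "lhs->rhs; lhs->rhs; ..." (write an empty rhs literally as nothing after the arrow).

  | bbcbb => ccbb
  | bcba
  | caa => cb
  | acab => ab

aa->b; aaa->cb; ac->; bbc->cc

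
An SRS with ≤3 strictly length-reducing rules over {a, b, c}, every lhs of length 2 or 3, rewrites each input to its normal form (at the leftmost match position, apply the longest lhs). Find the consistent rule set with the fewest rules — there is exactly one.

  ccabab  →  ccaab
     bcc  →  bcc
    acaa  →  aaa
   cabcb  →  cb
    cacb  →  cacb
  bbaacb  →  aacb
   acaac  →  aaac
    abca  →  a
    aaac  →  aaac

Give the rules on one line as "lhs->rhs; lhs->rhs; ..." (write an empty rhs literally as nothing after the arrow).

  | ccabab => ccaab
  | bcc
  | acaa => aaa
  | cabcb => cb

abc->; aca->aa; ba->a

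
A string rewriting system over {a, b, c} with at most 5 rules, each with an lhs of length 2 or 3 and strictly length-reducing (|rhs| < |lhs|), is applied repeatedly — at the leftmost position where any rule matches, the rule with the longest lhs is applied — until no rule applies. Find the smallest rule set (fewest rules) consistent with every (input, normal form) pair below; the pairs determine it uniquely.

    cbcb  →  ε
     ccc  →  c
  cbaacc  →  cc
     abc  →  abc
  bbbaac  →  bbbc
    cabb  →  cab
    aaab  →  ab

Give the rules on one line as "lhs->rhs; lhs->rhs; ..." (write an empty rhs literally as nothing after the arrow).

aa->; abb->ab; cb->; ccc->c

  | cbcb => cb => ε
  | ccc => c
  | cbaacc => aacc => cc
  | abc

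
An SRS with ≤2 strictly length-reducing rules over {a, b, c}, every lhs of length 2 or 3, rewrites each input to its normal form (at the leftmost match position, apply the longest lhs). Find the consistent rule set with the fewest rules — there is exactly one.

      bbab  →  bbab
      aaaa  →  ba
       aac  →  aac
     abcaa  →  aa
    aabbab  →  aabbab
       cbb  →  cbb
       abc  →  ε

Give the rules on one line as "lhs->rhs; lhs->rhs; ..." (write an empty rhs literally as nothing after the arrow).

  | bbab
  | aaaa => ba
  | aac
  | abcaa => aa

aaa->b; abc->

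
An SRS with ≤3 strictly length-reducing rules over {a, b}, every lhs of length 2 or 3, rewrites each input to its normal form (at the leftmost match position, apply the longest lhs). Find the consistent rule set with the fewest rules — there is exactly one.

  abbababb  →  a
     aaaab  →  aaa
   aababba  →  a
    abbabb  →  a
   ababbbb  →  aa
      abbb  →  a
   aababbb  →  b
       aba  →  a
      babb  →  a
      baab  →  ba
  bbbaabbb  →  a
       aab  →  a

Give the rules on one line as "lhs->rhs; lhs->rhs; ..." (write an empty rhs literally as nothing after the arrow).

ab->; bb->a; bbb->aa

  | abbababb => bababb => babb => bb => a
  | aaaab => aaa
  | aababba => aabba => aba => a
  | abbabb => babb => bb => a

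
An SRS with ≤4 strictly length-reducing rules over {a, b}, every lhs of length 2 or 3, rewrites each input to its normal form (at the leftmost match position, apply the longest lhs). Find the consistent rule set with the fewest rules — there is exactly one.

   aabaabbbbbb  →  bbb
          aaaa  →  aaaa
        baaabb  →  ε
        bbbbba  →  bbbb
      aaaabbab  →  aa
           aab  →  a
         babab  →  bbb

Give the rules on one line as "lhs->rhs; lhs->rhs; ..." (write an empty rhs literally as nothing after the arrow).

  | aabaabbbbbb => aaabbbbbb => aabbbbb => abbbb => bbb
  | aaaa
  | baaabb => aabb => ab => ε
  | bbbbba => bbbb

ab->; ba->; bab->bb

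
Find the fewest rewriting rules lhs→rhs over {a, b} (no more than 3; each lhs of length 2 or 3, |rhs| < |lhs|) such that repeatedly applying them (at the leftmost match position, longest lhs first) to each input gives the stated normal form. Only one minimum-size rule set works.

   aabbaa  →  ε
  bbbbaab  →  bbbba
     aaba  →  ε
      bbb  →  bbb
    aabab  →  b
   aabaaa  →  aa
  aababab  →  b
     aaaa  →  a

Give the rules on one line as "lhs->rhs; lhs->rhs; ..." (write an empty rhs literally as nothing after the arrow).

aaa->; ab->; aba->aa

  | aabbaa => abaa => aaa => ε
  | bbbbaab => bbbba
  | aaba => aaa => ε
  | bbb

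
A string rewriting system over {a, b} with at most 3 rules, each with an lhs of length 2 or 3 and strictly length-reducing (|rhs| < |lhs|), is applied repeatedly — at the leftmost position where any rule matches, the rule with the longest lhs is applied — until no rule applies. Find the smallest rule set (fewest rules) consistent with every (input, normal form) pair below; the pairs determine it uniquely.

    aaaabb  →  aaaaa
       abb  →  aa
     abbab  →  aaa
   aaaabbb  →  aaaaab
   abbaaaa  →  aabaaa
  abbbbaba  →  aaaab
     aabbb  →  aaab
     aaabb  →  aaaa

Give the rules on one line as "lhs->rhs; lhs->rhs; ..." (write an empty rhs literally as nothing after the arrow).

  | aaaabb => aaaaa
  | abb => aa
  | abbab => aabb => aaa
  | aaaabbb => aaaaab

bb->a; bba->ab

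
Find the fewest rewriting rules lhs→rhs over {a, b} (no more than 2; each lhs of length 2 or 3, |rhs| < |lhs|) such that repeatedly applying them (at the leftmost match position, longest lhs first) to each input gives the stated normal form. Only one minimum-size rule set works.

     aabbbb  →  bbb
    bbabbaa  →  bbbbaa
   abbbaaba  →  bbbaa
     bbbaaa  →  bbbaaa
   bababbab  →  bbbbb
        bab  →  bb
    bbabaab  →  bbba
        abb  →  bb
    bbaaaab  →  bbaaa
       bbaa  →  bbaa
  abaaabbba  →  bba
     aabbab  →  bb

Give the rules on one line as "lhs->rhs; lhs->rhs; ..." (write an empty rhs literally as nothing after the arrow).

  | aabbbb => abbb => bbb
  | bbabbaa => bbbbaa
  | abbbaaba => bbbaaba => bbbaa
  | bbbaaa

aab->a; ab->b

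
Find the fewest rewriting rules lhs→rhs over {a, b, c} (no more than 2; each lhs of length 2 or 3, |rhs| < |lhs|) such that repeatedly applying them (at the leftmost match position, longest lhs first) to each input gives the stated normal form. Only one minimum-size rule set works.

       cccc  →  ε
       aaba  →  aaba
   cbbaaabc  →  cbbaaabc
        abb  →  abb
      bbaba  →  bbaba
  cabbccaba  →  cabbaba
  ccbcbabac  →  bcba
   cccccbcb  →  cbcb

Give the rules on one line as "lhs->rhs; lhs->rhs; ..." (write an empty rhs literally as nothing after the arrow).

  | cccc => cc => ε
  | aaba
  | cbbaaabc
  | abb

bac->; cc->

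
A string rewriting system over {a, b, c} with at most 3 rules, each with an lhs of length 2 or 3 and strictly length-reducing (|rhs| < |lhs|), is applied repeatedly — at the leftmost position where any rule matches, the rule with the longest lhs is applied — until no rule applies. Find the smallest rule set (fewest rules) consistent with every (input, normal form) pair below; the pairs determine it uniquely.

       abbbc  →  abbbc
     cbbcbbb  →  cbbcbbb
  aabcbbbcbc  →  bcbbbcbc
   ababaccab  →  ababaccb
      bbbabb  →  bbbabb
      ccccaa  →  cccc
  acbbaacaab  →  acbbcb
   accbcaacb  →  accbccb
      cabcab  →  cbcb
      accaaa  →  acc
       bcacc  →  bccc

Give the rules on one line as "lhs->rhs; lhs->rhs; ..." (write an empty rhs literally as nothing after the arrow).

aa->; ca->c

  | abbbc
  | cbbcbbb
  | aabcbbbcbc => bcbbbcbc
  | ababaccab => ababaccb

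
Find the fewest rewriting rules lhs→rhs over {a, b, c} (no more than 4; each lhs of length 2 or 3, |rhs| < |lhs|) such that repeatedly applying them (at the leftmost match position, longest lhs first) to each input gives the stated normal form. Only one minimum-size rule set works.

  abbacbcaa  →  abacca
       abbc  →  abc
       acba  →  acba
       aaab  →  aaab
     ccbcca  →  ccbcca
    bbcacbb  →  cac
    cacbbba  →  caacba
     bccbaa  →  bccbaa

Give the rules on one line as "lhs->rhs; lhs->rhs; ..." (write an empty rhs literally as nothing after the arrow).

  | abbacbcaa => abacbcaa => abacca
  | abbc => abc
  | acba
  | aaab

bb->b; bca->c; cbb->ac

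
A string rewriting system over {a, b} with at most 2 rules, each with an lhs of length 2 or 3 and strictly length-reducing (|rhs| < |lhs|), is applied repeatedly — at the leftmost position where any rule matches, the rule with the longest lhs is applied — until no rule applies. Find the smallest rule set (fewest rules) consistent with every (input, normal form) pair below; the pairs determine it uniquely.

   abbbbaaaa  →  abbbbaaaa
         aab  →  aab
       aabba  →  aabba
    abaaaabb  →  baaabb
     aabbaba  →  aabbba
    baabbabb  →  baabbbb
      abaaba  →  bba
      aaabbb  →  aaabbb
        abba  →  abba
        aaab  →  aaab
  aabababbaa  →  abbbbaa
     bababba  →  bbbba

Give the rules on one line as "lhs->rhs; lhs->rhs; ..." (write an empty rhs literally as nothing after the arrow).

aba->b; bab->bb

  | abbbbaaaa
  | aab
  | aabba
  | abaaaabb => baaabb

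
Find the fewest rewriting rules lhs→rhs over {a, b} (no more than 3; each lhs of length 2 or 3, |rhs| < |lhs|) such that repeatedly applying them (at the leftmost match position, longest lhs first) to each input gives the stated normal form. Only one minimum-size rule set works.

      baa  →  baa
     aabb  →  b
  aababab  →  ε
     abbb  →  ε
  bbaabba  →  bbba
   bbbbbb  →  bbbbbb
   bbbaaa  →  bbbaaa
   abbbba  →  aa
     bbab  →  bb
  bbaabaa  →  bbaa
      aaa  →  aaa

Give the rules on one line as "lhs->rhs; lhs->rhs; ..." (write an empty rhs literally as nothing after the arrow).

aab->; ab->; abb->a

  | baa
  | aabb => b
  | aababab => abab => ab => ε
  | abbb => ab => ε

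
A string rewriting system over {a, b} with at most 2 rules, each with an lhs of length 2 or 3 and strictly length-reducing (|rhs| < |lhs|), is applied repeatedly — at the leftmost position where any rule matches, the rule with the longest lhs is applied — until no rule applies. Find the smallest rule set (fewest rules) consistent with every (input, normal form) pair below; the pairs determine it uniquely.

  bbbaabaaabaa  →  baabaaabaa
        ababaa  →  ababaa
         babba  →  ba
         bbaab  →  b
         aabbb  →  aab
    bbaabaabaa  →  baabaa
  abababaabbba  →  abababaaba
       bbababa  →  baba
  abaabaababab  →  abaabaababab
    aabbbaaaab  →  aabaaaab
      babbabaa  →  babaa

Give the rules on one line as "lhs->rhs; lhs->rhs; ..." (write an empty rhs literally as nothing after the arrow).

  | bbbaabaaabaa => baabaaabaa
  | ababaa
  | babba => babb => ba
  | bbaab => bbab => bbb => b

bb->; bba->bb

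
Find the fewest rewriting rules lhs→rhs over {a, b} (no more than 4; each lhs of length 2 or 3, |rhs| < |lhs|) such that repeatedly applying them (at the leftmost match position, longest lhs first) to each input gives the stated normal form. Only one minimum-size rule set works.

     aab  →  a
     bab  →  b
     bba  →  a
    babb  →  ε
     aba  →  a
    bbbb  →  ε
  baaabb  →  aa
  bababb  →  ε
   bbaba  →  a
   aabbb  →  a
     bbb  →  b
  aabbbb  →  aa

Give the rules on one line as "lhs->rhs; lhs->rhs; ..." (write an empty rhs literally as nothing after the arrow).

ab->; abb->a; ba->; bb->

  | aab => a
  | bab => b
  | bba => a
  | babb => bb => ε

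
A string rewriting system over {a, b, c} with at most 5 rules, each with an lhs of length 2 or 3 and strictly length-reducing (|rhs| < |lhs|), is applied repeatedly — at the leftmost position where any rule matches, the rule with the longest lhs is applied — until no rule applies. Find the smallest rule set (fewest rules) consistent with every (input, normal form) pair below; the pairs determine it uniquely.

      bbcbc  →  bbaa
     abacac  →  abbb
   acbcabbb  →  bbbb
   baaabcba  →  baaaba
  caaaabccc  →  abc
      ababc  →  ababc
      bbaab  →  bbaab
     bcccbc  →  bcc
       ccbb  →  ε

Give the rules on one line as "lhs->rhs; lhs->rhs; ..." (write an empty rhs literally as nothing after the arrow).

ac->b; ca->c; cb->; cbc->aa

  | bbcbc => bbaa
  | abacac => abbac => abbb
  | acbcabbb => bbcabbb => bbcbbb => bbbb
  | baaabcba => baaaba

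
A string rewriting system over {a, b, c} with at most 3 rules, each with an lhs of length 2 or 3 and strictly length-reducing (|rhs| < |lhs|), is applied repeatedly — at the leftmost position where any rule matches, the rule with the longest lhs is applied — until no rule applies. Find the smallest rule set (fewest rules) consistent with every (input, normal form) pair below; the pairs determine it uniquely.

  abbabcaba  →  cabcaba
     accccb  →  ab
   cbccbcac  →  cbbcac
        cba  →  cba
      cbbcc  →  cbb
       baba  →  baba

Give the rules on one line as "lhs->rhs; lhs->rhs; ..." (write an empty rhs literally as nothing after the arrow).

abb->c; cc->

  | abbabcaba => cabcaba
  | accccb => accb => ab
  | cbccbcac => cbbcac
  | cba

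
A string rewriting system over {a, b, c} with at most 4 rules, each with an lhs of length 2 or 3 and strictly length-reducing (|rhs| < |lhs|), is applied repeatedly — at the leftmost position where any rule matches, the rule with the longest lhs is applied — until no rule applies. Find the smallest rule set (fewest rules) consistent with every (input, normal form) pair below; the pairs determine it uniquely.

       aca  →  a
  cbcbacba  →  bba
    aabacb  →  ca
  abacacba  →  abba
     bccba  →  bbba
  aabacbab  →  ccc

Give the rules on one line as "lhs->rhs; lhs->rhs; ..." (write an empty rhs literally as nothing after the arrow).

aab->cc; ac->; bcc->bb; cb->a

  | aca => a
  | cbcbacba => acbacba => bacba => bba
  | aabacb => ccacb => ccb => ca
  | abacacba => abacba => abba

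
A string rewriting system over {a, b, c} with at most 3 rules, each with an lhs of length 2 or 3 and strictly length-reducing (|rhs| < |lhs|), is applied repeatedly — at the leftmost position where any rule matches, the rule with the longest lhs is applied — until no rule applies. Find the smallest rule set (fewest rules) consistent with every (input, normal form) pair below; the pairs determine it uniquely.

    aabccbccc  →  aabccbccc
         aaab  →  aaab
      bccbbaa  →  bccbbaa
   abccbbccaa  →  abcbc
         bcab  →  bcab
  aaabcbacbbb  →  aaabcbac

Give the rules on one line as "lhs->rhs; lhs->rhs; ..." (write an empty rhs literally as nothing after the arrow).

bbb->; cca->bc

  | aabccbccc
  | aaab
  | bccbbaa
  | abccbbccaa => abccbbbca => abccca => abcbc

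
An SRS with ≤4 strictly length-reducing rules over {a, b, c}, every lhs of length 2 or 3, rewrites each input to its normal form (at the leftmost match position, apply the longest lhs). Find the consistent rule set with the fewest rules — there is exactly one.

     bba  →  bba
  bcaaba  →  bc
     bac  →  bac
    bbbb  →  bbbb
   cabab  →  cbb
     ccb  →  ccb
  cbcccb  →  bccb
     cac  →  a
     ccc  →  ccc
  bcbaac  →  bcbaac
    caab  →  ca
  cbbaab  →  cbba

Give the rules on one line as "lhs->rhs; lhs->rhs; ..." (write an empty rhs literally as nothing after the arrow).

  | bba
  | bcaaba => bcab => bc
  | bac
  | bbbb

ab->; aba->b; cac->a; cbc->b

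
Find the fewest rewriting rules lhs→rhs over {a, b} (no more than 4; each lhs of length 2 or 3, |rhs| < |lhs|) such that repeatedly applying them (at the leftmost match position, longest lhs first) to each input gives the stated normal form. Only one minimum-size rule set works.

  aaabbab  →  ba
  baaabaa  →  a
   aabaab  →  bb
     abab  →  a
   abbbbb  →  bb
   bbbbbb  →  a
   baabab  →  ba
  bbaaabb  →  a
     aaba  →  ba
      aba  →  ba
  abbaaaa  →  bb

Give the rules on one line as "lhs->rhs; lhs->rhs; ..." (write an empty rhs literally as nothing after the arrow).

  | aaabbab => abbab => bbab => ba
  | baaabaa => babaa => aaa => a
  | aabaab => baab => bb
  | abab => bab => a

aa->; ab->b; bab->a; bbb->a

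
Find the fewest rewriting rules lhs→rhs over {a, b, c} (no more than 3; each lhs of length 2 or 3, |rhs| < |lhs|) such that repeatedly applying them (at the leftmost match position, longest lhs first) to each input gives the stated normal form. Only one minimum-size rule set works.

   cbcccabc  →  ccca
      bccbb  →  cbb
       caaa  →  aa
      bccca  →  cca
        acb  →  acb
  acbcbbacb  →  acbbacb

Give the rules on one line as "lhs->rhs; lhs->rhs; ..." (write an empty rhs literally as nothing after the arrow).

bc->; caa->a

  | cbcccabc => cccabc => ccca
  | bccbb => cbb
  | caaa => aa
  | bccca => cca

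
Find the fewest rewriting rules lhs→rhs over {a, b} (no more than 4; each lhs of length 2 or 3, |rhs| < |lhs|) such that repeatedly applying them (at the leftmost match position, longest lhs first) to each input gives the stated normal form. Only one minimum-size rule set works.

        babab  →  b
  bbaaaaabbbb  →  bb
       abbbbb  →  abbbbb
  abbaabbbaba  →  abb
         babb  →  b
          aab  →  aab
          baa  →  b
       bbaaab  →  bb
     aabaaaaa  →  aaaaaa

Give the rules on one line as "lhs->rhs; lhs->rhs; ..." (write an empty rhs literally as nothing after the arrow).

aba->a; ba->b; bab->ba

  | babab => baab => bab => ba => b
  | bbaaaaabbbb => bbaaaabbbb => bbaaabbbb => bbaabbbb => bbabbbb => bbabbb => bbabb => bbab => bba => bb
  | abbbbb
  | abbaabbbaba => abbabbbaba => abbabbaba => abbababa => abbaaba => abbaba => abbaa => abba => abb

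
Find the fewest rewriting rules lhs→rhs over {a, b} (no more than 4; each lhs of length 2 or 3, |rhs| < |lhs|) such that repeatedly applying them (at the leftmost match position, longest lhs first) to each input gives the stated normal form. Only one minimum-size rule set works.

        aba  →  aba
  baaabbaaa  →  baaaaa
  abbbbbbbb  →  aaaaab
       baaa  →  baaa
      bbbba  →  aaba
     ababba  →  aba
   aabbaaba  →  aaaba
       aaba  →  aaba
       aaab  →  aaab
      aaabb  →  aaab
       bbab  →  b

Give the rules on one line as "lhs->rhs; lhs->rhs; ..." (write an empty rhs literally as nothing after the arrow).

bb->b; bba->; bbb->aa

  | aba
  | baaabbaaa => baaaaa
  | abbbbbbbb => aaabbbbb => aaaaabb => aaaaab
  | baaa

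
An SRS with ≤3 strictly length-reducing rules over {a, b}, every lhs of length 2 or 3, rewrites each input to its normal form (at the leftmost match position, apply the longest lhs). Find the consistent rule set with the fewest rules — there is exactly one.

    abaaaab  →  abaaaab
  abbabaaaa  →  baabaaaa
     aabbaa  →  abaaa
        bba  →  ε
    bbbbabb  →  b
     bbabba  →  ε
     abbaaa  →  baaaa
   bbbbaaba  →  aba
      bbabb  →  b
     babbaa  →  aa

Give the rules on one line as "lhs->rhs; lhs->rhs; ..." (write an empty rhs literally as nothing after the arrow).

abb->ba; bb->b; bba->

  | abaaaab
  | abbabaaaa => baabaaaa
  | aabbaa => abaaa
  | bba => ε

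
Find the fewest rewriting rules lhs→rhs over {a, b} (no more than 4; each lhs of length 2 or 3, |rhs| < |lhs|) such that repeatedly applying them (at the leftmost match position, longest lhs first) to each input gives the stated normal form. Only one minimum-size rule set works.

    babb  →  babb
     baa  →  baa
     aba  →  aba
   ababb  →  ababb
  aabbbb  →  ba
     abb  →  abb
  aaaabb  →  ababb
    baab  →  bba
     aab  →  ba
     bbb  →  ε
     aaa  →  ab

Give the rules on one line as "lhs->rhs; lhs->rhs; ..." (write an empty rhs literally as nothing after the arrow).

  | babb
  | baa
  | aba
  | ababb

aaa->ab; aab->ba; bbb->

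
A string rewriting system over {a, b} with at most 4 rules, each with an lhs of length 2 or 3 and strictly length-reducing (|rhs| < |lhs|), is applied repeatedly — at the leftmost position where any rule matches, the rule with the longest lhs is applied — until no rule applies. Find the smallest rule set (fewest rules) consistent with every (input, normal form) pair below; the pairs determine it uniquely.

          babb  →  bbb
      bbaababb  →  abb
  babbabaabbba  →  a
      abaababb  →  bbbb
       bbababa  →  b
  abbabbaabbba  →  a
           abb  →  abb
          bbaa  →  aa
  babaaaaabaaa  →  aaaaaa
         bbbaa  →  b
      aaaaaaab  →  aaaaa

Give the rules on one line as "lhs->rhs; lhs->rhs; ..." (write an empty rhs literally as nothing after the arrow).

aab->; aba->bb; ba->b; bba->a

  | babb => bbb
  | bbaababb => aababb => abb
  | babbabaabbba => bbbabaabbba => babaabbba => bbaabbba => aabbba => bba => a
  | abaababb => bbababb => ababb => bbbb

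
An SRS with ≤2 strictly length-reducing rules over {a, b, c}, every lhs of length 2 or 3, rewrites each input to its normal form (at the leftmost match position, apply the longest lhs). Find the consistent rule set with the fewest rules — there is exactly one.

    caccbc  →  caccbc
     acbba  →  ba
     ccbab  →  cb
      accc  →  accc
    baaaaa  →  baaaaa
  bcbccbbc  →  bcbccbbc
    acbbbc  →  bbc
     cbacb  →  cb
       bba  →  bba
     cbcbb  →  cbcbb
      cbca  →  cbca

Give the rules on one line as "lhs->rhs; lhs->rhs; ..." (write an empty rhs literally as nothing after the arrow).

acb->; cba->

  | caccbc
  | acbba => ba
  | ccbab => cb
  | accc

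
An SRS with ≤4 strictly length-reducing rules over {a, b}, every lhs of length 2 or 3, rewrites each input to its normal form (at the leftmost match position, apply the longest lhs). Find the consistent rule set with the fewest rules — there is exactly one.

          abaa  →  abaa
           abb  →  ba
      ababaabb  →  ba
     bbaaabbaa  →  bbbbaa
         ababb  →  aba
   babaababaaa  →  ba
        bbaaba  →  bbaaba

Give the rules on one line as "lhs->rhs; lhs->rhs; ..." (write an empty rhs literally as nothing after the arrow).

aaa->; abb->ba; bab->ab

  | abaa
  | abb => ba
  | ababaabb => aabaabb => aababa => aaaba => ba
  | bbaaabbaa => bbbbaa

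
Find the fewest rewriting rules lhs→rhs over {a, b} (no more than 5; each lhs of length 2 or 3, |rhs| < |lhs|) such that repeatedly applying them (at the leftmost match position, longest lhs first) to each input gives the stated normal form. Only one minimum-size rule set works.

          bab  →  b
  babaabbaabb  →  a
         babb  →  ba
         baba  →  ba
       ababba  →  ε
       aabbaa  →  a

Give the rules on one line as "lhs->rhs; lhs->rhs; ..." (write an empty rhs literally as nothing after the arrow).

  | bab => b
  | babaabbaabb => baabbaabb => bbbaabb => abaabb => aabb => bb => a
  | babb => ba
  | baba => ba

aa->; ab->; abb->a; bb->a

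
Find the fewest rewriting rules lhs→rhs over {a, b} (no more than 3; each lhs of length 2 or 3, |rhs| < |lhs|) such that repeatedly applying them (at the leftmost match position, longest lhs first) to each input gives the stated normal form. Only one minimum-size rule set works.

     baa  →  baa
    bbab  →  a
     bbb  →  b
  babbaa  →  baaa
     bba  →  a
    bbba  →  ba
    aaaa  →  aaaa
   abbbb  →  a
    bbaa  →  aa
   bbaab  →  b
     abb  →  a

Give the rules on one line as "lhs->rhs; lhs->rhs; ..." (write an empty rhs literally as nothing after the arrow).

aab->b; ab->a; bb->

  | baa
  | bbab => ab => a
  | bbb => b
  | babbaa => babaa => baaa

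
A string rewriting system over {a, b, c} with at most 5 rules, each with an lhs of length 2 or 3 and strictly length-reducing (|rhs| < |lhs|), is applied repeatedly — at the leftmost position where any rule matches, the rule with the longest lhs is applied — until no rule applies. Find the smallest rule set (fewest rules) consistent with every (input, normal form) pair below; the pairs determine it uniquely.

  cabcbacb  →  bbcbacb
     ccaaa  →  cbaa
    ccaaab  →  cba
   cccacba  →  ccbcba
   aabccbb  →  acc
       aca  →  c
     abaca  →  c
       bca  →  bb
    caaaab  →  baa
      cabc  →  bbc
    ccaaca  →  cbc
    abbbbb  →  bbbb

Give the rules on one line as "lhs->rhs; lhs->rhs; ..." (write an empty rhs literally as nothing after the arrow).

  | cabcbacb => bbcbacb
  | ccaaa => cbaa
  | ccaaab => cbaab => cba
  | cccacba => ccbcba

ab->; aca->c; ca->b; cbb->c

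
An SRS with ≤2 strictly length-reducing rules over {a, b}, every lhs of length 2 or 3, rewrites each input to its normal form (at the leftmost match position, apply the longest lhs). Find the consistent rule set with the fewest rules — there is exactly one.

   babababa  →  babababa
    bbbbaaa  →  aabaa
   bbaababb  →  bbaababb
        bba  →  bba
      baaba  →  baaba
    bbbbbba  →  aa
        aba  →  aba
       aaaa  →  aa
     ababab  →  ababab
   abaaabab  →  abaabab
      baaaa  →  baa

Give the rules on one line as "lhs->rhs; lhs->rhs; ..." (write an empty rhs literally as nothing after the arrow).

aaa->aa; bbb->aa

  | babababa
  | bbbbaaa => aabaaa => aabaa
  | bbaababb
  | bba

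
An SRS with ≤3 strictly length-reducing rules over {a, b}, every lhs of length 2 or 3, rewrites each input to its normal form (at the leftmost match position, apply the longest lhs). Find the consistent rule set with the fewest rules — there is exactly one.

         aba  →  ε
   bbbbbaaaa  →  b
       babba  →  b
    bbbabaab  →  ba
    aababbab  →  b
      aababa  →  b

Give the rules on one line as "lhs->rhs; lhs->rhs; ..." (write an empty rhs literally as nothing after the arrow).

  | aba => aa => ε
  | bbbbbaaaa => bbbbaaaa => bbbaaaa => bbaaaa => baaaa => baa => b
  | babba => baba => baa => b
  | bbbabaab => bbabaab => babaab => baaab => bab => ba

aa->; ab->a; bb->b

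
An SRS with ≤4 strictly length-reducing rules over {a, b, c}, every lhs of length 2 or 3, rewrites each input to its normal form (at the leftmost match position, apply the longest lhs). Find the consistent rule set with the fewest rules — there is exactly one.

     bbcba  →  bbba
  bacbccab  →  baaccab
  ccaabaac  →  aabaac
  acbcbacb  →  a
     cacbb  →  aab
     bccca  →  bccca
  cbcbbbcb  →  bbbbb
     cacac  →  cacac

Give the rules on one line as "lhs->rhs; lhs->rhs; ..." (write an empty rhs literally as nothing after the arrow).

  | bbcba => bbba
  | bacbccab => baaccab
  | ccaabaac => caabaac => aabaac
  | acbcbacb => aacbacb => aaaacb => aacb => aaa => a

aaa->a; acb->aa; caa->aa; cb->b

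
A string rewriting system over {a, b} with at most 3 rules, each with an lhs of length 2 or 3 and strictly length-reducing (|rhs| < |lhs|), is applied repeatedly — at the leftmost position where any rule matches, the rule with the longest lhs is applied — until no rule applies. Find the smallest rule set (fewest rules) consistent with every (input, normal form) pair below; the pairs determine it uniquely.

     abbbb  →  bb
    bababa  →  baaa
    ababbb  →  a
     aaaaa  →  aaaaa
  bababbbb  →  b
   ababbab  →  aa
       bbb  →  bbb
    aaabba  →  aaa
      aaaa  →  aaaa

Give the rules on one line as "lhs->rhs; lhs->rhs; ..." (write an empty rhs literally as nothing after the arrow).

ab->a; abb->

  | abbbb => bb
  | bababa => baaba => baaa
  | ababbb => aabbb => ab => a
  | aaaaa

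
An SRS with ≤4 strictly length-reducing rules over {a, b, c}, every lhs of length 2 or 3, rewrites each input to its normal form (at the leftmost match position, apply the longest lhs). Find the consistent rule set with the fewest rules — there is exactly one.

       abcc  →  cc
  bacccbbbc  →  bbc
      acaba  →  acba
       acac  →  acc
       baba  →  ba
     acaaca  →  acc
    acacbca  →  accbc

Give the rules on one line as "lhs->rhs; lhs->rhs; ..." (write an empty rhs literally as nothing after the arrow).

  | abcc => cc
  | bacccbbbc => baabbbc => babbc => bbc
  | acaba => acba
  | acac => acc

ab->; ca->c; ccc->a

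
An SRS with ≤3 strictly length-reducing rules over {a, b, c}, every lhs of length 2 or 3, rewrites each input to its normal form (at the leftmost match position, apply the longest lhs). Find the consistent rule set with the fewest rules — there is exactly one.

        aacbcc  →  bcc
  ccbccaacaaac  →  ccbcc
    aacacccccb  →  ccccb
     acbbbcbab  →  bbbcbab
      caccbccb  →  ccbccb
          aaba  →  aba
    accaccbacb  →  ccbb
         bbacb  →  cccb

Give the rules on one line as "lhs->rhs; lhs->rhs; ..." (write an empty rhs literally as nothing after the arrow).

aa->a; ac->; bba->cc

  | aacbcc => acbcc => bcc
  | ccbccaacaaac => ccbccacaaac => ccbccaaac => ccbccaac => ccbccac => ccbcc
  | aacacccccb => acacccccb => acccccb => ccccb
  | acbbbcbab => bbbcbab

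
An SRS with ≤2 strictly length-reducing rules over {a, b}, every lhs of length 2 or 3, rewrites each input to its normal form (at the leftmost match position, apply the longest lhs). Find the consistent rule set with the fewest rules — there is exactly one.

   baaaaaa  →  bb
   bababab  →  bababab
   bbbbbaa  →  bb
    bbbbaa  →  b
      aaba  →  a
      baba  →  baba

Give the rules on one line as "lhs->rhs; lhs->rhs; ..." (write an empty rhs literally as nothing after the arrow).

aa->b; bba->a

  | baaaaaa => bbaaaa => aaaa => baa => bb
  | bababab
  | bbbbbaa => bbbaa => baa => bb
  | bbbbaa => bbaa => aa => b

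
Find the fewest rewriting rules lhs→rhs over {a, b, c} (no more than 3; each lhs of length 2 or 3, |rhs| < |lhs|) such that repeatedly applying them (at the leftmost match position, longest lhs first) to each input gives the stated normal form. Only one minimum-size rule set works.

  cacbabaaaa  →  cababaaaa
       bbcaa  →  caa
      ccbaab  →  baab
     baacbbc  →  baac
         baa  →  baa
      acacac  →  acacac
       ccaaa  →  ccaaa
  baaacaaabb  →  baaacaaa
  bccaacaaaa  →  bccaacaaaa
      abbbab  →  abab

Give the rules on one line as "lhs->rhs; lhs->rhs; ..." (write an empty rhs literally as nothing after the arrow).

  | cacbabaaaa => cababaaaa
  | bbcaa => caa
  | ccbaab => cbaab => baab
  | baacbbc => baabbc => baac

bb->; cb->b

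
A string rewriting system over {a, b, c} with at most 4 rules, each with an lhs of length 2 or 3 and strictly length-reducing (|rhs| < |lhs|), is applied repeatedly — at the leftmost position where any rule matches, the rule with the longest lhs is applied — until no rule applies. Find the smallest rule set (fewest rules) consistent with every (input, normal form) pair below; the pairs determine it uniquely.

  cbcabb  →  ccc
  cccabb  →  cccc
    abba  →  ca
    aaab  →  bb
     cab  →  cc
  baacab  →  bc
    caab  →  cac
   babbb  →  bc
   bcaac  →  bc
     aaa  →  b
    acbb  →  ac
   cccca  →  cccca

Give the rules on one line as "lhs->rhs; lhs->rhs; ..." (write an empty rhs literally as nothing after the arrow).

  | cbcabb => ccabb => cccb => ccc
  | cccabb => ccccb => cccc
  | abba => cba => ca
  | aaab => bb

aaa->b; aac->; ab->c; cb->c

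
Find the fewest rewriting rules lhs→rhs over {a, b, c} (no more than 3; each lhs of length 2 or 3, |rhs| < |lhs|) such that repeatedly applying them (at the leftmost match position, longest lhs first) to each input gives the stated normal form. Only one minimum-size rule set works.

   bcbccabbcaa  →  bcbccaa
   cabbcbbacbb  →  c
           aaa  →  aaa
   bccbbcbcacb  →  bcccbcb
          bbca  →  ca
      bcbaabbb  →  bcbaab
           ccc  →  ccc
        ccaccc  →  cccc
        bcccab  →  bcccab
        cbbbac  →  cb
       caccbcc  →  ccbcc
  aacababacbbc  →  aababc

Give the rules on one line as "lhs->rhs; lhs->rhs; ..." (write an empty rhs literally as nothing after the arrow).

ac->; bb->

  | bcbccabbcaa => bcbccacaa => bcbccaa
  | cabbcbbacbb => cacbbacbb => cbbacbb => cacbb => cbb => c
  | aaa
  | bccbbcbcacb => bcccbcacb => bcccbcb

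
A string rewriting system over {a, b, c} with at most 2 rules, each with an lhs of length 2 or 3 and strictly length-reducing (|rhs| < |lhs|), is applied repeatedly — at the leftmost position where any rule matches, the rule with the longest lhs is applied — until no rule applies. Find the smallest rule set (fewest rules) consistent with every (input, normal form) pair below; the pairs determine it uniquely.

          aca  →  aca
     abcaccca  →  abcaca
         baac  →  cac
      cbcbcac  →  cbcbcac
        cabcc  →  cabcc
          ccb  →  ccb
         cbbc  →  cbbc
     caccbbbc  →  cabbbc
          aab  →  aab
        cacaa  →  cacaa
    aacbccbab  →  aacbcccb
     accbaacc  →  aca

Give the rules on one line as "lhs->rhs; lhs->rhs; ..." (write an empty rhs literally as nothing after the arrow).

  | aca
  | abcaccca => abcaca
  | baac => cac
  | cbcbcac

acc->a; ba->c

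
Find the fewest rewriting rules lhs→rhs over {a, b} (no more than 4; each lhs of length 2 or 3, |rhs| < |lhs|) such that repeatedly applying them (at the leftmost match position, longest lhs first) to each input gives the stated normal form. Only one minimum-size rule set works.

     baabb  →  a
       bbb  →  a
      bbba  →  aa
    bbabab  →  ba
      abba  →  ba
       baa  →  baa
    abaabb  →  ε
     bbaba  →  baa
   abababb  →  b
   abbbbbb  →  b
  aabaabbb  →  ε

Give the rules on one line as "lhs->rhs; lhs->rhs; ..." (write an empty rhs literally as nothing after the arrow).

  | baabb => bab => a
  | bbb => a
  | bbba => aa
  | bbabab => baab => ba

ab->; bab->a; bbb->a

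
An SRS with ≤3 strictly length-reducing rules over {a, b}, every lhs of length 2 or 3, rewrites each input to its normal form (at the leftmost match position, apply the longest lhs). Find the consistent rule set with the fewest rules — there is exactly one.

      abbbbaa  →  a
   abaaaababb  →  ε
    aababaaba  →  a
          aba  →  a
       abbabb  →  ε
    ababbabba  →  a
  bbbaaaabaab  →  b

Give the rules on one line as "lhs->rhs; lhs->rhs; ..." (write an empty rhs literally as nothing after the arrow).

aa->; ba->; bb->

  | abbbbaa => abbaa => aaa => a
  | abaaaababb => aaaababb => aababb => babb => bb => ε
  | aababaaba => babaaba => baaba => aba => a
  | aba => a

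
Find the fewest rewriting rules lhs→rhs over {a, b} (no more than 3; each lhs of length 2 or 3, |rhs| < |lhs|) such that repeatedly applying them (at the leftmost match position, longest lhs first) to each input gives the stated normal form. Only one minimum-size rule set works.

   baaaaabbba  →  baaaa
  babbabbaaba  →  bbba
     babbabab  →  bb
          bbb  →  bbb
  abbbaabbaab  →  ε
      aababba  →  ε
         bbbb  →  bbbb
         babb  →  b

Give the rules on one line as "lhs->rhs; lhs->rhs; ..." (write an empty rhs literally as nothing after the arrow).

ab->; aba->; abb->ab

  | baaaaabbba => baaaaabba => baaaaaba => baaaa
  | babbabbaaba => bababbaaba => bbbaaba => bbba
  | babbabab => bababab => bbab => bb
  | bbb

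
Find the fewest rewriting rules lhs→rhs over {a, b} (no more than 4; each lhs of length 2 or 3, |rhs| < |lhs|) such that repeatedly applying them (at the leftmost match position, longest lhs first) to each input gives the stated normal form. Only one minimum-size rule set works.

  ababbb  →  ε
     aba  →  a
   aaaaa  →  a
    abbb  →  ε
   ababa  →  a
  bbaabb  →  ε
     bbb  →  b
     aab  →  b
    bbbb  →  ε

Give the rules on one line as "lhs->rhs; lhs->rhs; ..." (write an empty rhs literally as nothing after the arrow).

aa->; ab->; bb->

  | ababbb => abbb => bb => ε
  | aba => a
  | aaaaa => aaa => a
  | abbb => bb => ε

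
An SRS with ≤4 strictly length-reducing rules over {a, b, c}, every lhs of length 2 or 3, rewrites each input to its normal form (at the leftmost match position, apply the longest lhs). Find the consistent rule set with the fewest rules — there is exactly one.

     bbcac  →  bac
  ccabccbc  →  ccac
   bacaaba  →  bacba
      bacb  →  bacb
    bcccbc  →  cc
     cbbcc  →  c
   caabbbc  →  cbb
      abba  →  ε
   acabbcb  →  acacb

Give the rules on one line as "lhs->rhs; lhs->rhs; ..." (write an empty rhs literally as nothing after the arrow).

aa->; abb->a; bc->

  | bbcac => bac
  | ccabccbc => ccacbc => ccac
  | bacaaba => bacba
  | bacb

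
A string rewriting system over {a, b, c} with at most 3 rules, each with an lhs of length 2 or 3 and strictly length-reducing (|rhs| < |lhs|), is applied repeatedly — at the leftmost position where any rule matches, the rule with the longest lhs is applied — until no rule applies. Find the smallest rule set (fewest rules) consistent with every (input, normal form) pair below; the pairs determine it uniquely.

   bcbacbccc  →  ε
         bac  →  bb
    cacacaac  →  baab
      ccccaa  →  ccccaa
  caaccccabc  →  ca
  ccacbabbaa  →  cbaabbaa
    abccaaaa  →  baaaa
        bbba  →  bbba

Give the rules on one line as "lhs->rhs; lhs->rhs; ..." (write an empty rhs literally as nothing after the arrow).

ac->b; bc->; cbb->ba

  | bcbacbccc => bacbccc => bbbccc => bbcc => bc => ε
  | bac => bb
  | cacacaac => cbacaac => cbbaac => baaac => baab
  | ccccaa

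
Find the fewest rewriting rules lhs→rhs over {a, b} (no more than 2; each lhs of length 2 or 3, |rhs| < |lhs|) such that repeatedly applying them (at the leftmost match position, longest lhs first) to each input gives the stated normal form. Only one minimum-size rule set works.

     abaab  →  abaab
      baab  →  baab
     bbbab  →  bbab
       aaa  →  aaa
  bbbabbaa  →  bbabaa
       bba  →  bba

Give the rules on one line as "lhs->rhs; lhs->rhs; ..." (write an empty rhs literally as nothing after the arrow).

  | abaab
  | baab
  | bbbab => bbab
  | aaa

abb->ab; bbb->bb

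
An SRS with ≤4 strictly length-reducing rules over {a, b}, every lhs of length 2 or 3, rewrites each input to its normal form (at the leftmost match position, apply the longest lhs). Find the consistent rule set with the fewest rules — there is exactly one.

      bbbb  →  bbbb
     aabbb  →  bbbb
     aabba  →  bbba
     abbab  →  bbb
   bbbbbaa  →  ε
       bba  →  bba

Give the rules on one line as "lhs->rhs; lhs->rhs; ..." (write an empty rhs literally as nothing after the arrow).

aa->; aab->bb; ab->b; baa->aa

  | bbbb
  | aabbb => bbbb
  | aabba => bbba
  | abbab => bbab => bbb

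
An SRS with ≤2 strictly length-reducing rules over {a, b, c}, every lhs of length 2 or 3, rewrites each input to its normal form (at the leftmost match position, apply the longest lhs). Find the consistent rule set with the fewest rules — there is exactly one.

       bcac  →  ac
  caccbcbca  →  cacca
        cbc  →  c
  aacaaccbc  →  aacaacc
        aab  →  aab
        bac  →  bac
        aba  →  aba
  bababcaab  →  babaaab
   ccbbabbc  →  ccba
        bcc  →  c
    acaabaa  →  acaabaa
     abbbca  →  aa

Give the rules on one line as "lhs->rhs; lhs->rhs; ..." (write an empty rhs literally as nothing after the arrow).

bb->b; bc->

  | bcac => ac
  | caccbcbca => caccbca => cacca
  | cbc => c
  | aacaaccbc => aacaacc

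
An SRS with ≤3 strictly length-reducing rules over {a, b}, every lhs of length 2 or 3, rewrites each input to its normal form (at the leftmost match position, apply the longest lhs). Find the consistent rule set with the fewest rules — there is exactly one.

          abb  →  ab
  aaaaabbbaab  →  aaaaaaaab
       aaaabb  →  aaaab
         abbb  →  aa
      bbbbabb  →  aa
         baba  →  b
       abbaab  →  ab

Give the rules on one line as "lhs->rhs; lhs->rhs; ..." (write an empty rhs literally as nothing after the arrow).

ba->b; bb->b; bbb->a

  | abb => ab
  | aaaaabbbaab => aaaaaaaab
  | aaaabb => aaaab
  | abbb => aa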